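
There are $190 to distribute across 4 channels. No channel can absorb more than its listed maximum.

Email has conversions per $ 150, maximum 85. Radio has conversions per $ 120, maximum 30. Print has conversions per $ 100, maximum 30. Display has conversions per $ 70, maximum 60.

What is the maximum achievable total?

22500

Order the channels by conversions per $: Email 150 > Radio 120 > Print 100 > Display 70.
Email takes 85 to reach its cap of 85 — 105 left.
Radio: +30 to 30 (cap) — 75 left.
Give Print 30 to hit its cap of 30 — 45 left.
Display: +45 (room for 60) → 45. Pool exhausted.
Total = 150×85 + 120×30 + 100×30 + 70×45 = 22500.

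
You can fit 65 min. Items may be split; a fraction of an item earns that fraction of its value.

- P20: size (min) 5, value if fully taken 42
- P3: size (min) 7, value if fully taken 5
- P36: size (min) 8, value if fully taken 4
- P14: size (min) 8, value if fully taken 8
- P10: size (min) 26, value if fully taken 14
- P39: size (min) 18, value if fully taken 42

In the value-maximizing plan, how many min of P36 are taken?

Best value per unit of size first: P20 42/5≈8.4, P39 42/18≈2.33, P14 8/8≈1, P3 5/7≈0.714, P10 14/26≈0.538, P36 4/8≈0.5.
Take all of P20 (5 min, value 42) ; 60 min left.
P39: take in full, 18 min for value 42 ; 42 left.
Take all of P14 (8 min, value 8) ; 34 min left.
Take all of P3 (7 min, value 5) ; 27 min left.
Take all of P10 (26 min, value 14) ; 1 min left.
Fill the last 1 min with part of P36: 1/8 of it earns 0.5.

1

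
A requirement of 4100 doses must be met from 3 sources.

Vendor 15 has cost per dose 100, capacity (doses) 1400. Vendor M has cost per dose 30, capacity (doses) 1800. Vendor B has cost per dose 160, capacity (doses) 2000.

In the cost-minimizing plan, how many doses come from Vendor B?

Cheapest first:
Vendor M (30): use full 1800 — 2300 doses to go.
Take 1400 from Vendor 15 at 100 — need 900 more.
Vendor B at 160: take 900 of its 2000 — requirement met.

900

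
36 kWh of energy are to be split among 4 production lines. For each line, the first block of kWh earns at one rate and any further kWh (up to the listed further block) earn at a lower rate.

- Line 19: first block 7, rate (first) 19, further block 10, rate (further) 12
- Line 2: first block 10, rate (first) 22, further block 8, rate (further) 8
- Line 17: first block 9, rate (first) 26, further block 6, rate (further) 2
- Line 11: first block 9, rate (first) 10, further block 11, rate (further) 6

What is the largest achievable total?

Treat each block as its own option and order by rate: Line 17/T1 26 > Line 2/T1 22 > Line 19/T1 19 > Line 19/T2 12 > Line 11/T1 10 > Line 2/T2 8 > Line 11/T2 6 > Line 17/T2 2.
Fill Line 17 T1 block (9 at 26) ; 27 left.
Line 2 T1 at 22: fill all 10 ; 17 left.
Line 19 T1 at 19: fill all 7 ; 10 left.
Line 19/T2 (12): +10 ; 0 left.
Total = 26×9 + 22×10 + 19×7 + 12×10 = 707.

707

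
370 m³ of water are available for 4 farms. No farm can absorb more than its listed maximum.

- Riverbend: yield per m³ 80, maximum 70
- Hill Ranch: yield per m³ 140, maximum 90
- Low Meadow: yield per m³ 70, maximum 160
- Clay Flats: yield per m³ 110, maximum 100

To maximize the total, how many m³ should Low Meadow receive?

Highest yield per m³ first: Hill Ranch 140 > Clay Flats 110 > Riverbend 80 > Low Meadow 70.
Give Hill Ranch 90 to hit its cap of 90 → 280 left.
Clay Flats: +100 to 100 (cap) → 180 left.
Give Riverbend 70 to hit its cap of 70 → 110 left.
Low Meadow has room for 160 but only 110 remain, so it gets 110.

110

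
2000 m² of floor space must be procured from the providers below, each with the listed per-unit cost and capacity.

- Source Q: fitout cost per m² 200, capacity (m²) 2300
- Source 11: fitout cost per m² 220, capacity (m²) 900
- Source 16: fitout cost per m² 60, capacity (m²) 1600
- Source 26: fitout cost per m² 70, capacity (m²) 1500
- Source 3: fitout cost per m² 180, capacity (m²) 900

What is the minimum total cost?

124000

Cheapest first:
Take 1600 from Source 16 at 60 — need 400 more.
Source 26 (70): take the remaining 400 — done.
Source 3, Source Q, Source 11: unused.
Cost = 1600×60 + 400×70 = 124000.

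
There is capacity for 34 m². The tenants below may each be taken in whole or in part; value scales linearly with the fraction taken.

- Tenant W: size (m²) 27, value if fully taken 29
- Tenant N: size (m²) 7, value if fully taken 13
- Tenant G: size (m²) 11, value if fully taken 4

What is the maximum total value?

Rank by value-to-size ratio: Tenant N 13/7≈1.86, Tenant W 29/27≈1.07, Tenant G 4/11≈0.364.
All 7 m² of Tenant N fit (value 13) ; 27 remain.
All 27 m² of Tenant W fit (value 29) ; 0 remain.
Total value = 42.

42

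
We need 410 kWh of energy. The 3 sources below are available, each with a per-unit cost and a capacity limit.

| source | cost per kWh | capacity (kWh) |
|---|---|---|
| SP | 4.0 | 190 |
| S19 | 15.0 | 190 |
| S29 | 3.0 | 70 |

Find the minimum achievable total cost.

3220

Use sources in increasing cost order.
Take 70 from S29 at 3.0 — need 340 more.
SP (4.0): use full 190 — 150 kWh to go.
S19 at 15.0: take 150 of its 190 — requirement met.
Cost = 70×3.0 + 190×4.0 + 150×15.0 = 3220.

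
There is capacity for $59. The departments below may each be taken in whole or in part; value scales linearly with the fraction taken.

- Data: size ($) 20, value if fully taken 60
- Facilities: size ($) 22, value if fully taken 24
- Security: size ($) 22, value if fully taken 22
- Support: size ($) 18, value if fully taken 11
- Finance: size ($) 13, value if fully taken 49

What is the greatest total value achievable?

137

Sort by value density: Finance 49/13≈3.77, Data 60/20≈3, Facilities 24/22≈1.09, Security 22/22≈1, Support 11/18≈0.611.
All 13 $ of Finance fit (value 49) ; 46 remain.
Data: take in full, 20 $ for value 60 ; 26 left.
Facilities: take in full, 22 $ for value 24 ; 4 left.
Fill the last 4 $ with part of Security: 4/22 of it earns 4.
Total value = 137.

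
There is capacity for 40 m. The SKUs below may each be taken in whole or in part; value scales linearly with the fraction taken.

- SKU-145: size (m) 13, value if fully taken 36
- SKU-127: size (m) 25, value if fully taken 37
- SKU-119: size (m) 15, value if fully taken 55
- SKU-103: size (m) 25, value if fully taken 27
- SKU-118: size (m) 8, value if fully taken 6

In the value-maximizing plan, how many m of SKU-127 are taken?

Best value per unit of size first: SKU-119 55/15≈3.67, SKU-145 36/13≈2.77, SKU-127 37/25≈1.48, SKU-103 27/25≈1.08, SKU-118 6/8≈0.75.
SKU-119: take in full, 15 m for value 55 ; 25 left.
SKU-145: take in full, 13 m for value 36 ; 12 left.
12 m left: a 12/25 share of SKU-127 gives 37×12/25 = 17.76.

12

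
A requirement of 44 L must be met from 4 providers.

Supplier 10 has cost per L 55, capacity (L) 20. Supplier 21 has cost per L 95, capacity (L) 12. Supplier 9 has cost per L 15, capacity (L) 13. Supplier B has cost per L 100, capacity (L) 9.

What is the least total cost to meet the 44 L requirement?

2340

Fill from the cheapest provider first.
Supplier 9 (15): use full 13 — 31 L to go.
Take 20 from Supplier 10 at 55 — need 11 more.
Take 11 from Supplier 21 at 95 to finish.
Supplier B: unused.
Cost = 13×15 + 20×55 + 11×95 = 2340.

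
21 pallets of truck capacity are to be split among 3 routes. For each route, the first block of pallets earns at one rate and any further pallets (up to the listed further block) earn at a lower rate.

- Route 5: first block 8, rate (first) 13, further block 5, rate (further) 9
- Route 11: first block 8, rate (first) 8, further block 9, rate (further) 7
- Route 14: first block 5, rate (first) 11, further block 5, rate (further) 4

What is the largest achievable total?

Order all 6 blocks by rate: Route 5/tier1 13 > Route 14/tier1 11 > Route 5/tier2 9 > Route 11/tier1 8 > Route 11/tier2 7 > Route 14/tier2 4.
Route 5 tier1 at 13: fill all 8 ; 13 left.
Route 14/tier1 (11): +5 ; 8 left.
Fill Route 5 tier2 block (5 at 9) ; 3 left.
Route 11/tier1: +3 of 8 at 8; pool empty.
Total = 13×8 + 11×5 + 9×5 + 8×3 = 228.

228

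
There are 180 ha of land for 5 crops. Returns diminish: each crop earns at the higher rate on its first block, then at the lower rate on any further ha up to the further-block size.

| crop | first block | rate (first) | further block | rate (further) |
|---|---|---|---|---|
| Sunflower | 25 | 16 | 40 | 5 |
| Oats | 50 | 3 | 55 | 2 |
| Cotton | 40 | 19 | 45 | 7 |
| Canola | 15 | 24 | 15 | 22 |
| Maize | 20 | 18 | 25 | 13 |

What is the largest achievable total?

2815

Order all 10 blocks by rate: Canola/tier1 24 > Canola/tier2 22 > Cotton/tier1 19 > Maize/tier1 18 > Sunflower/tier1 16 > Maize/tier2 13 > Cotton/tier2 7 > Sunflower/tier2 5 > Oats/tier1 3 > Oats/tier2 2.
Fill Canola tier1 block (15 at 24) → 165 left.
Fill Canola tier2 block (15 at 22) → 150 left.
Fill Cotton tier1 block (40 at 19) → 110 left.
Maize tier1 at 18: fill all 20 → 90 left.
Fill Sunflower tier1 block (25 at 16) → 65 left.
Maize tier2 at 13: fill all 25 → 40 left.
Cotton/tier2: +40 of 45 at 7; pool empty.
Total = 24×15 + 22×15 + 19×40 + 18×20 + 16×25 + 13×25 + 7×40 = 2815.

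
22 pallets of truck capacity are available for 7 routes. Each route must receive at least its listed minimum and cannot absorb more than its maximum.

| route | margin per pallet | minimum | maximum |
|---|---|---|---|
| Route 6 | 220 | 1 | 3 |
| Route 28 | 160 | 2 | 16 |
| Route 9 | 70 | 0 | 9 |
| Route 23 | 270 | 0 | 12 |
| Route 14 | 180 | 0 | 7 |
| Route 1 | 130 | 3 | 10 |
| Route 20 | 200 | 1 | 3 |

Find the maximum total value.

Meeting every minimum uses 1+2+0+0+0+3+1 = 7 pallets, leaving 15.
Rank by margin per pallet: Route 23 270 > Route 6 220 > Route 20 200 > Route 14 180 > Route 28 160 > Route 1 130 > Route 9 70.
Route 23: +12 to 12 (cap) — 3 left.
Give Route 6 2 more to hit its cap of 3 — 1 left.
Only 1 left; Route 20 takes them to reach 2.
Total = 220×3 + 160×2 + 270×12 + 130×3 + 200×2 = 5010.

5010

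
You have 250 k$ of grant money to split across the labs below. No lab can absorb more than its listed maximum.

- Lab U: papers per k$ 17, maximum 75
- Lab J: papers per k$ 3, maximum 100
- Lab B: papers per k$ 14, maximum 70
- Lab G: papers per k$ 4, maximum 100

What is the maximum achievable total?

Highest papers per k$ first: Lab U 17 > Lab B 14 > Lab G 4 > Lab J 3.
Give Lab U 75 to hit its cap of 75 — 175 left.
Give Lab B 70 to hit its cap of 70 — 105 left.
Lab G takes 100 to reach its cap of 100 — 5 left.
Only 5 left; Lab J takes them to reach 5.
Total = 17×75 + 3×5 + 14×70 + 4×100 = 2670.

2670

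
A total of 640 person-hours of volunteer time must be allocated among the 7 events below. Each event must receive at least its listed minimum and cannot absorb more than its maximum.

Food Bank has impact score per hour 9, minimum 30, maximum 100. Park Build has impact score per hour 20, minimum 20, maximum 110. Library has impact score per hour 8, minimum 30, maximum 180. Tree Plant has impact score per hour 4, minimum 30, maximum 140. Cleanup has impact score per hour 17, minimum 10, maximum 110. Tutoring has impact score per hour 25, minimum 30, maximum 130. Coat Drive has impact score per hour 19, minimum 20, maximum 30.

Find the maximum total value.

Meeting every minimum uses 30+20+30+30+10+30+20 = 170 person-hours, leaving 470.
Highest impact score per hour first: Tutoring 25 > Park Build 20 > Coat Drive 19 > Cleanup 17 > Food Bank 9 > Library 8 > Tree Plant 4.
Tutoring: +100 to 130 (cap) → 370 left.
Give Park Build 90 more to hit its cap of 110 → 280 left.
Give Coat Drive 10 more to hit its cap of 30 → 270 left.
Give Cleanup 100 more to hit its cap of 110 → 170 left.
Food Bank takes 70 more to reach its cap of 100 → 100 left.
Library has room for 150 more but only 100 remain, so it gets 130.
Total = 9×100 + 20×110 + 8×130 + 4×30 + 17×110 + 25×130 + 19×30 = 9950.

9950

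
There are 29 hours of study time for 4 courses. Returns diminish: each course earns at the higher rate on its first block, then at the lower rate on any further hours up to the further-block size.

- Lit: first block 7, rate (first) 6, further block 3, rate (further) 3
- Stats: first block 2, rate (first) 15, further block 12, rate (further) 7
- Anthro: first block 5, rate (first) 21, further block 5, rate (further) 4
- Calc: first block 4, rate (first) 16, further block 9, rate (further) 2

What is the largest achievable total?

319

Rank every tier by rate: Anthro/first 21 > Calc/first 16 > Stats/first 15 > Stats/second 7 > Lit/first 6 > Anthro/second 4 > Lit/second 3 > Calc/second 2.
Fill Anthro first block (5 at 21) → 24 left.
Calc/first (16): +4 → 20 left.
Stats first at 15: fill all 2 → 18 left.
Fill Stats second block (12 at 7) → 6 left.
Lit/first: +6 of 7 at 6; pool empty.
Total = 21×5 + 16×4 + 15×2 + 7×12 + 6×6 = 319.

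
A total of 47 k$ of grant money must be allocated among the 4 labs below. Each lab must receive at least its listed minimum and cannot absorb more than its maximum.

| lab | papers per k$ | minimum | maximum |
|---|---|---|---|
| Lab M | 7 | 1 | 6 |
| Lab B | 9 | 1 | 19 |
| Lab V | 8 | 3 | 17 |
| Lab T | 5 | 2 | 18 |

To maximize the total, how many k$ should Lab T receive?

5

Meeting every minimum uses 1+1+3+2 = 7 k$, leaving 40.
Order the labs by papers per k$: Lab B 9 > Lab V 8 > Lab M 7 > Lab T 5.
Lab B takes 18 more to reach its cap of 19 — 22 left.
Lab V: +14 to 17 (cap) — 8 left.
Give Lab M 5 more to hit its cap of 6 — 3 left.
Only 3 left; Lab T takes them to reach 5.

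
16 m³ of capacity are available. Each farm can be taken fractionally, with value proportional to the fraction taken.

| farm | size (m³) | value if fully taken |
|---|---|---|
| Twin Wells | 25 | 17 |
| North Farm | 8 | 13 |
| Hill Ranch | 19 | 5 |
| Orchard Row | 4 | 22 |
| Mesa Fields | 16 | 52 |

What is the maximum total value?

Sort by value density: Orchard Row 22/4≈5.5, Mesa Fields 52/16≈3.25, North Farm 13/8≈1.62, Twin Wells 17/25≈0.68, Hill Ranch 5/19≈0.263.
Take all of Orchard Row (4 m³, value 22) — 12 m³ left.
12 m³ left: a 12/16 share of Mesa Fields gives 52×12/16 = 39.
Total value = 61.

61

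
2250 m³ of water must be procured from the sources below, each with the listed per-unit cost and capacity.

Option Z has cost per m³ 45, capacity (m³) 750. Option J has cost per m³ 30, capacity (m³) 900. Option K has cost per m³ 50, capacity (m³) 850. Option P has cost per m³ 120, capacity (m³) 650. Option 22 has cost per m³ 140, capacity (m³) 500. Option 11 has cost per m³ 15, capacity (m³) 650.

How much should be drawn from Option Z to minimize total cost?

700

Cheapest first:
Take 650 from Option 11 at 15 ; need 1600 more.
Take 900 from Option J at 30 ; need 700 more.
Option Z (45): take the remaining 700 ; done.
Option K, Option P, Option 22: unused.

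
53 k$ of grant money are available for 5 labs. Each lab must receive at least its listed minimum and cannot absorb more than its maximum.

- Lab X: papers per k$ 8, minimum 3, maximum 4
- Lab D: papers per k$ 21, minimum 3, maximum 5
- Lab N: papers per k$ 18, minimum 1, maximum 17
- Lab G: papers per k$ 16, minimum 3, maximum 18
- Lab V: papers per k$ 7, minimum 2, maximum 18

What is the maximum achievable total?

794

Meeting every minimum uses 3+3+1+3+2 = 12 k$, leaving 41.
Rank by papers per k$: Lab D 21 > Lab N 18 > Lab G 16 > Lab X 8 > Lab V 7.
Lab D takes 2 more to reach its cap of 5 → 39 left.
Give Lab N 16 more to hit its cap of 17 → 23 left.
Lab G: +15 to 18 (cap) → 8 left.
Lab X: +1 to 4 (cap) → 7 left.
Lab V: +7 (room for 16) → 9. Pool exhausted.
Total = 8×4 + 21×5 + 18×17 + 16×18 + 7×9 = 794.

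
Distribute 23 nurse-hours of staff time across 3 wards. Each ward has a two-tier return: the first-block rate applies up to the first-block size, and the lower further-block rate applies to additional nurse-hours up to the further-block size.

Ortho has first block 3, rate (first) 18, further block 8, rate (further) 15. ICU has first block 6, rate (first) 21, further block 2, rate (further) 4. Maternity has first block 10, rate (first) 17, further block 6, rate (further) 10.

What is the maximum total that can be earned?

410

Treat each block as its own option and order by rate: ICU/tier1 21 > Ortho/tier1 18 > Maternity/tier1 17 > Ortho/tier2 15 > Maternity/tier2 10 > ICU/tier2 4.
Fill ICU tier1 block (6 at 21) — 17 left.
Ortho tier1 at 18: fill all 3 — 14 left.
Fill Maternity tier1 block (10 at 17) — 4 left.
4 remain; put them into Ortho tier2 at 15.
Total = 21×6 + 18×3 + 17×10 + 15×4 = 410.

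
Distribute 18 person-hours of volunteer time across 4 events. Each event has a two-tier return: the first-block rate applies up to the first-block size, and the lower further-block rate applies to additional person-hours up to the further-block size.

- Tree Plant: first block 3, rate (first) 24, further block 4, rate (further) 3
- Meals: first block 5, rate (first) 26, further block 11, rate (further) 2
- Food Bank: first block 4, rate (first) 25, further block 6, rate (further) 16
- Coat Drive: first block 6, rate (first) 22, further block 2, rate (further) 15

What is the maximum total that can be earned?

Treat each block as its own option and order by rate: Meals/tier1 26 > Food Bank/tier1 25 > Tree Plant/tier1 24 > Coat Drive/tier1 22 > Food Bank/tier2 16 > Coat Drive/tier2 15 > Tree Plant/tier2 3 > Meals/tier2 2.
Fill Meals tier1 block (5 at 26) → 13 left.
Food Bank/tier1 (25): +4 → 9 left.
Tree Plant tier1 at 24: fill all 3 → 6 left.
Coat Drive tier1 at 22: fill all 6 → 0 left.
Total = 26×5 + 25×4 + 24×3 + 22×6 = 434.

434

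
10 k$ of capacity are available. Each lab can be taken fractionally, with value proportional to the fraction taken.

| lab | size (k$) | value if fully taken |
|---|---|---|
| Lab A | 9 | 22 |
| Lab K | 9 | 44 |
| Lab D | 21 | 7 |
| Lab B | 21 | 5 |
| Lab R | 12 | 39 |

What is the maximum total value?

Rank by value-to-size ratio: Lab K 44/9≈4.89, Lab R 39/12≈3.25, Lab A 22/9≈2.44, Lab D 7/21≈0.333, Lab B 5/21≈0.238.
Take all of Lab K (9 k$, value 44) ; 1 k$ left.
Fill the last 1 k$ with part of Lab R: 1/12 of it earns 3.25.
Total value = 47.25.

47.25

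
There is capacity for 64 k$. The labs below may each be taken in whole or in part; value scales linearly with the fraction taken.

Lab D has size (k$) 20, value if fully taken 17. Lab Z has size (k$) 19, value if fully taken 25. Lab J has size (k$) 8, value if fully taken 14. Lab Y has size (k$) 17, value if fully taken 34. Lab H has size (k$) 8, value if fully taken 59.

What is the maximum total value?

Sort by value density: Lab H 59/8≈7.38, Lab Y 34/17≈2, Lab J 14/8≈1.75, Lab Z 25/19≈1.32, Lab D 17/20≈0.85.
All 8 k$ of Lab H fit (value 59) → 56 remain.
Take all of Lab Y (17 k$, value 34) → 39 k$ left.
Lab J: take in full, 8 k$ for value 14 → 31 left.
Take all of Lab Z (19 k$, value 25) → 12 k$ left.
12 k$ left: a 12/20 share of Lab D gives 17×12/20 = 10.2.
Total value = 142.2.

142.2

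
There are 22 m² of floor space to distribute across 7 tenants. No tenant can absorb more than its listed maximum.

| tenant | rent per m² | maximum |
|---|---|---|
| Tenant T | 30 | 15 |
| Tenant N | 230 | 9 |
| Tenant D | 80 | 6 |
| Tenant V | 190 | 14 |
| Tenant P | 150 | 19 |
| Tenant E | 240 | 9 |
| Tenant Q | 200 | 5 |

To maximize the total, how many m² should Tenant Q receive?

Highest rent per m² first: Tenant E 240 > Tenant N 230 > Tenant Q 200 > Tenant V 190 > Tenant P 150 > Tenant D 80 > Tenant T 30.
Tenant E: +9 to 9 (cap) → 13 left.
Tenant N takes 9 to reach its cap of 9 → 4 left.
Tenant Q has room for 5 but only 4 remain, so it gets 4.

4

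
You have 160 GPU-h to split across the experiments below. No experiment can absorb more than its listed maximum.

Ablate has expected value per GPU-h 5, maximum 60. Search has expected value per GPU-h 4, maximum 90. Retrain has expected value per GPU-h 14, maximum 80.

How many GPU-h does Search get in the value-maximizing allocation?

20

Rank by expected value per GPU-h: Retrain 14 > Ablate 5 > Search 4.
Retrain: +80 to 80 (cap) — 80 left.
Ablate takes 60 to reach its cap of 60 — 20 left.
Search has room for 90 but only 20 remain, so it gets 20.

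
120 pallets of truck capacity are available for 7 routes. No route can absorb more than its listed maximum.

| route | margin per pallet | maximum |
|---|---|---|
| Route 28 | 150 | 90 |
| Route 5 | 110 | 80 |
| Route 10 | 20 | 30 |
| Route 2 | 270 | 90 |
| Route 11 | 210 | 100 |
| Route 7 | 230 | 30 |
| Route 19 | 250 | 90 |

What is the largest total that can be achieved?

Order the routes by margin per pallet: Route 2 270 > Route 19 250 > Route 7 230 > Route 11 210 > Route 28 150 > Route 5 110 > Route 10 20.
Route 2: +90 to 90 (cap) → 30 left.
Route 19 has room for 90 but only 30 remain, so it gets 30.
Total = 270×90 + 250×30 = 31800.

31800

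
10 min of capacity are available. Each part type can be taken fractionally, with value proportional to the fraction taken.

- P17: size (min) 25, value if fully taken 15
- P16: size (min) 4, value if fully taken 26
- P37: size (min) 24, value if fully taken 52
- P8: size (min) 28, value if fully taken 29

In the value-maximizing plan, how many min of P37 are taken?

Rank by value-to-size ratio: P16 26/4≈6.5, P37 52/24≈2.17, P8 29/28≈1.04, P17 15/25≈0.6.
All 4 min of P16 fit (value 26) → 6 remain.
6 min left: a 6/24 share of P37 gives 52×6/24 = 13.

6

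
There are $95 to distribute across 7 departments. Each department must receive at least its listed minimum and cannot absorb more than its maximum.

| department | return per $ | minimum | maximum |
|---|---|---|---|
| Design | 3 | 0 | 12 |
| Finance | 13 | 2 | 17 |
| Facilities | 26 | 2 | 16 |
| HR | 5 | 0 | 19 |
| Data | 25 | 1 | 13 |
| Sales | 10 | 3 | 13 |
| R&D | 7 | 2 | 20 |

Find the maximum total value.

1312

Meeting every minimum uses 0+2+2+0+1+3+2 = 10 $, leaving 85.
Highest return per $ first: Facilities 26 > Data 25 > Finance 13 > Sales 10 > R&D 7 > HR 5 > Design 3.
Facilities takes 14 more to reach its cap of 16 ; 71 left.
Data: +12 to 13 (cap) ; 59 left.
Finance takes 15 more to reach its cap of 17 ; 44 left.
Give Sales 10 more to hit its cap of 13 ; 34 left.
R&D takes 18 more to reach its cap of 20 ; 16 left.
HR has room for 19 more but only 16 remain, so it gets 16.
Total = 13×17 + 26×16 + 5×16 + 25×13 + 10×13 + 7×20 = 1312.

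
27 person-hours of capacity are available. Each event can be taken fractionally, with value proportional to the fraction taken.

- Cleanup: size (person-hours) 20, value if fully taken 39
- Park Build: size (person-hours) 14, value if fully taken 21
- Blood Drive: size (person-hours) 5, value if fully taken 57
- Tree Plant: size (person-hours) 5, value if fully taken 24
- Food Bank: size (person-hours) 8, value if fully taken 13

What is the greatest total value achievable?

Best value per unit of size first: Blood Drive 57/5≈11.4, Tree Plant 24/5≈4.8, Cleanup 39/20≈1.95, Food Bank 13/8≈1.62, Park Build 21/14≈1.5.
All 5 person-hours of Blood Drive fit (value 57) — 22 remain.
Take all of Tree Plant (5 person-hours, value 24) — 17 person-hours left.
Fill the last 17 person-hours with part of Cleanup: 17/20 of it earns 33.15.
Total value = 114.15.

114.15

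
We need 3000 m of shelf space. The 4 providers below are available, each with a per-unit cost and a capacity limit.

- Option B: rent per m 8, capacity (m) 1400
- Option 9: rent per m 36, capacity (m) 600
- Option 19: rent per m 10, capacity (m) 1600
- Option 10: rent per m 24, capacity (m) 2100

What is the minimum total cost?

27200

Cheapest first:
Option B (8): use full 1400 — 1600 m to go.
Take 1600 from Option 19 at 10 — need 0 more.
Option 10, Option 9: unused.
Cost = 1400×8 + 1600×10 = 27200.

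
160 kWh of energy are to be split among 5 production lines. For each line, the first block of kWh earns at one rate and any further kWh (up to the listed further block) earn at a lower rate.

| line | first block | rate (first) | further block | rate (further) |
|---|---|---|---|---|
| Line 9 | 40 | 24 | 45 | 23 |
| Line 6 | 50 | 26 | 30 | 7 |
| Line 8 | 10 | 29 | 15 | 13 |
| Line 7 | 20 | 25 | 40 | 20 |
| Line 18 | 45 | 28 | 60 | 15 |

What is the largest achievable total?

Rank every tier by rate: Line 8/tier1 29 > Line 18/tier1 28 > Line 6/tier1 26 > Line 7/tier1 25 > Line 9/tier1 24 > Line 9/tier2 23 > Line 7/tier2 20 > Line 18/tier2 15 > Line 8/tier2 13 > Line 6/tier2 7.
Line 8 tier1 at 29: fill all 10 → 150 left.
Line 18/tier1 (28): +45 → 105 left.
Fill Line 6 tier1 block (50 at 26) → 55 left.
Fill Line 7 tier1 block (20 at 25) → 35 left.
Line 9/tier1: +35 of 40 at 24; pool empty.
Total = 29×10 + 28×45 + 26×50 + 25×20 + 24×35 = 4190.

4190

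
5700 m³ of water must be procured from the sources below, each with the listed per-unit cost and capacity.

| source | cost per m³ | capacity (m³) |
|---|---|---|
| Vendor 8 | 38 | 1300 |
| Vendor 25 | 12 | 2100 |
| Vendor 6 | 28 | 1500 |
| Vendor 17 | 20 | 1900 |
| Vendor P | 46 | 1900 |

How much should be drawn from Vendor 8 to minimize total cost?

200

Cheapest first:
Vendor 25 (12): use full 2100 → 3600 m³ to go.
Vendor 17 at 20: take all 1900 m³ → 1700 still needed.
Vendor 6 at 28: take all 1500 m³ → 200 still needed.
Vendor 8 (38): take the remaining 200 → done.
Vendor P: unused.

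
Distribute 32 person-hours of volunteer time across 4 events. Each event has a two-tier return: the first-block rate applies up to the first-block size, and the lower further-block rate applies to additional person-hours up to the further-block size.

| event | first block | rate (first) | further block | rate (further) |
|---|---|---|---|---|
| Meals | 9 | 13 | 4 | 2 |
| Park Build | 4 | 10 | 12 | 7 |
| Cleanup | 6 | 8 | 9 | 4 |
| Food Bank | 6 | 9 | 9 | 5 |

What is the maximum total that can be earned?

Rank every tier by rate: Meals/T1 13 > Park Build/T1 10 > Food Bank/T1 9 > Cleanup/T1 8 > Park Build/T2 7 > Food Bank/T2 5 > Cleanup/T2 4 > Meals/T2 2.
Meals T1 at 13: fill all 9 ; 23 left.
Park Build/T1 (10): +4 ; 19 left.
Fill Food Bank T1 block (6 at 9) ; 13 left.
Fill Cleanup T1 block (6 at 8) ; 7 left.
7 remain; put them into Park Build T2 at 7.
Total = 13×9 + 10×4 + 9×6 + 8×6 + 7×7 = 308.

308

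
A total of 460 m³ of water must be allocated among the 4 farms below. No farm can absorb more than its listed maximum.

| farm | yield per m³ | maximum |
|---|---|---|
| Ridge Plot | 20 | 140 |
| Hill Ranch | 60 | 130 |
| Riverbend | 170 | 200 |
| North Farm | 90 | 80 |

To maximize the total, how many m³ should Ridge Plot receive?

Rank by yield per m³: Riverbend 170 > North Farm 90 > Hill Ranch 60 > Ridge Plot 20.
Riverbend: +200 to 200 (cap) → 260 left.
North Farm: +80 to 80 (cap) → 180 left.
Give Hill Ranch 130 to hit its cap of 130 → 50 left.
Ridge Plot has room for 140 but only 50 remain, so it gets 50.

50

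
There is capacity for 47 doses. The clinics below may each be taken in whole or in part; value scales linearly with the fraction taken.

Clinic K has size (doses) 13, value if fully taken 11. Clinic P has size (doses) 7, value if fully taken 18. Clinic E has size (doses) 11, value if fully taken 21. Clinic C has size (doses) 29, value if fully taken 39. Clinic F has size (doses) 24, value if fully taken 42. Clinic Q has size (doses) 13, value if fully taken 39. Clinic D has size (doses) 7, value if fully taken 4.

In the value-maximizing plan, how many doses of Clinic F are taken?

16

Best value per unit of size first: Clinic Q 39/13≈3, Clinic P 18/7≈2.57, Clinic E 21/11≈1.91, Clinic F 42/24≈1.75, Clinic C 39/29≈1.34, Clinic K 11/13≈0.846, Clinic D 4/7≈0.571.
Take all of Clinic Q (13 doses, value 39) → 34 doses left.
Clinic P: take in full, 7 doses for value 18 → 27 left.
Clinic E: take in full, 11 doses for value 21 → 16 left.
16 doses left: a 16/24 share of Clinic F gives 42×16/24 = 28.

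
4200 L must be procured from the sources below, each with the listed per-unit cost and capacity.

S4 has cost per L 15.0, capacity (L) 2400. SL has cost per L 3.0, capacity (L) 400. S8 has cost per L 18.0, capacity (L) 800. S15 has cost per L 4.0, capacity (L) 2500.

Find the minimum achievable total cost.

Cheapest first:
SL (3.0): use full 400 ; 3800 L to go.
S15 (4.0): use full 2500 ; 1300 L to go.
S4 (15.0): take the remaining 1300 ; done.
S8: unused.
Cost = 400×3.0 + 2500×4.0 + 1300×15.0 = 30700.

30700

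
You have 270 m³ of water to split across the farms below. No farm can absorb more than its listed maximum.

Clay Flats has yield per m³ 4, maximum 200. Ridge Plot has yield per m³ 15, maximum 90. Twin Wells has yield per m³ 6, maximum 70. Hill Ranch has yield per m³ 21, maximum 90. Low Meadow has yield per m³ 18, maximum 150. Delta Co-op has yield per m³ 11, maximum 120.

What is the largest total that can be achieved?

5040

Highest yield per m³ first: Hill Ranch 21 > Low Meadow 18 > Ridge Plot 15 > Delta Co-op 11 > Twin Wells 6 > Clay Flats 4.
Hill Ranch takes 90 to reach its cap of 90 ; 180 left.
Give Low Meadow 150 to hit its cap of 150 ; 30 left.
Ridge Plot: +30 (room for 90) → 30. Pool exhausted.
Total = 15×30 + 21×90 + 18×150 = 5040.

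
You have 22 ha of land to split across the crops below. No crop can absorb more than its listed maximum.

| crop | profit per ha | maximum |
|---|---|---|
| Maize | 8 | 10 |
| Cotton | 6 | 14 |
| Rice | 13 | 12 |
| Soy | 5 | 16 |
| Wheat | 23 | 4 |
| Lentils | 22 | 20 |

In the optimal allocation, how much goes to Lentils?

18

Highest profit per ha first: Wheat 23 > Lentils 22 > Rice 13 > Maize 8 > Cotton 6 > Soy 5.
Wheat: +4 to 4 (cap) → 18 left.
Lentils has room for 20 but only 18 remain, so it gets 18.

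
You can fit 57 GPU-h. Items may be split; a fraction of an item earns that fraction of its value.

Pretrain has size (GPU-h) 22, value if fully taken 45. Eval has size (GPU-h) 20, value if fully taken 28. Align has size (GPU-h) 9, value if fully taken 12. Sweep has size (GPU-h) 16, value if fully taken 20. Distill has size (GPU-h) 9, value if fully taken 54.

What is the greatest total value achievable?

Sort by value density: Distill 54/9≈6, Pretrain 45/22≈2.05, Eval 28/20≈1.4, Align 12/9≈1.33, Sweep 20/16≈1.25.
Distill: take in full, 9 GPU-h for value 54 — 48 left.
All 22 GPU-h of Pretrain fit (value 45) — 26 remain.
Eval: take in full, 20 GPU-h for value 28 — 6 left.
Fill the last 6 GPU-h with part of Align: 6/9 of it earns 8.
Total value = 135.

135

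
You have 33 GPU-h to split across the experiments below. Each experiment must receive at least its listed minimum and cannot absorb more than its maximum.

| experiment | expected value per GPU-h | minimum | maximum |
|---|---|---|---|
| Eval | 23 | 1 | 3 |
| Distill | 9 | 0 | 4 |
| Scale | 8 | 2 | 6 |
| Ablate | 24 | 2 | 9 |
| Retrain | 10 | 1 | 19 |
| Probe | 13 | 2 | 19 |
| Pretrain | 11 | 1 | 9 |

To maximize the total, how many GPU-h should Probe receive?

Meeting every minimum uses 1+0+2+2+1+2+1 = 9 GPU-h, leaving 24.
Order the experiments by expected value per GPU-h: Ablate 24 > Eval 23 > Probe 13 > Pretrain 11 > Retrain 10 > Distill 9 > Scale 8.
Give Ablate 7 more to hit its cap of 9 → 17 left.
Eval takes 2 more to reach its cap of 3 → 15 left.
Probe has room for 17 more but only 15 remain, so it gets 17.

17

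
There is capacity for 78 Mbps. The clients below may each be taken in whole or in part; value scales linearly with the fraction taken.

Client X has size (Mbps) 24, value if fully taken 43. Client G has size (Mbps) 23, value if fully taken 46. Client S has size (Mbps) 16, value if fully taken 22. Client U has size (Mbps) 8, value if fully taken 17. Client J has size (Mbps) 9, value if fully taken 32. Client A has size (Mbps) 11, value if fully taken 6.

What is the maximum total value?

157.25

Sort by value density: Client J 32/9≈3.56, Client U 17/8≈2.12, Client G 46/23≈2, Client X 43/24≈1.79, Client S 22/16≈1.38, Client A 6/11≈0.545.
Take all of Client J (9 Mbps, value 32) → 69 Mbps left.
All 8 Mbps of Client U fit (value 17) → 61 remain.
All 23 Mbps of Client G fit (value 46) → 38 remain.
Take all of Client X (24 Mbps, value 43) → 14 Mbps left.
Fill the last 14 Mbps with part of Client S: 14/16 of it earns 19.25.
Total value = 157.25.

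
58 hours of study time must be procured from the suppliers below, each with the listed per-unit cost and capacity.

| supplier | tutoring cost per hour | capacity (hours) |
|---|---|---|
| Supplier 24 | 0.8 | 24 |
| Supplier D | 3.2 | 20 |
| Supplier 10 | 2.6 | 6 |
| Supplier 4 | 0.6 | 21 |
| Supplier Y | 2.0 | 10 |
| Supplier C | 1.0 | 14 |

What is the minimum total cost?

44.8

Use suppliers in increasing cost order.
Supplier 4 at 0.6: take all 21 hours → 37 still needed.
Take 24 from Supplier 24 at 0.8 → need 13 more.
Supplier C (1.0): take the remaining 13 → done.
Supplier Y, Supplier 10, Supplier D: unused.
Cost = 21×0.6 + 24×0.8 + 13×1.0 = 44.8.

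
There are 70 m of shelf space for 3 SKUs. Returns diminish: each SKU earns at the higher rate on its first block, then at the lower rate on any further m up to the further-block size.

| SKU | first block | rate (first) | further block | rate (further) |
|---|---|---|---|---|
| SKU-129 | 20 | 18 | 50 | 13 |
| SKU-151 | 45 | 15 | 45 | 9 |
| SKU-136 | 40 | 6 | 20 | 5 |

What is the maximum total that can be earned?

Treat each block as its own option and order by rate: SKU-129/first 18 > SKU-151/first 15 > SKU-129/second 13 > SKU-151/second 9 > SKU-136/first 6 > SKU-136/second 5.
Fill SKU-129 first block (20 at 18) — 50 left.
SKU-151 first at 15: fill all 45 — 5 left.
SKU-129 second at 13: only 5 left, fill 5.
Total = 18×20 + 15×45 + 13×5 = 1100.

1100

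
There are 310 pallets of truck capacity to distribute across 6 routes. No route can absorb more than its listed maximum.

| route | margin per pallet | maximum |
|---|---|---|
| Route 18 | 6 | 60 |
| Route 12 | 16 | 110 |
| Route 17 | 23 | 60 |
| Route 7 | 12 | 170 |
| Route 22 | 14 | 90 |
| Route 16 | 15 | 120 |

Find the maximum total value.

5220

Highest margin per pallet first: Route 17 23 > Route 12 16 > Route 16 15 > Route 22 14 > Route 7 12 > Route 18 6.
Give Route 17 60 to hit its cap of 60 ; 250 left.
Route 12: +110 to 110 (cap) ; 140 left.
Route 16 takes 120 to reach its cap of 120 ; 20 left.
Only 20 left; Route 22 takes them to reach 20.
Total = 16×110 + 23×60 + 14×20 + 15×120 = 5220.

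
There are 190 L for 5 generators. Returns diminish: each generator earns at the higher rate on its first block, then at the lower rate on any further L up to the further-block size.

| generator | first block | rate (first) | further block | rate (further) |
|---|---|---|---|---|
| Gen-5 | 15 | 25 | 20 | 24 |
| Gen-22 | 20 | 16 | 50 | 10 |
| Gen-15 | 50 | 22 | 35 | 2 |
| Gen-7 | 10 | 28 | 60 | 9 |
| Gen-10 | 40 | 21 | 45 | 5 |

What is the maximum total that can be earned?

Rank every tier by rate: Gen-7/first 28 > Gen-5/first 25 > Gen-5/second 24 > Gen-15/first 22 > Gen-10/first 21 > Gen-22/first 16 > Gen-22/second 10 > Gen-7/second 9 > Gen-10/second 5 > Gen-15/second 2.
Gen-7/first (28): +10 ; 180 left.
Fill Gen-5 first block (15 at 25) ; 165 left.
Gen-5/second (24): +20 ; 145 left.
Gen-15 first at 22: fill all 50 ; 95 left.
Gen-10 first at 21: fill all 40 ; 55 left.
Gen-22 first at 16: fill all 20 ; 35 left.
Gen-22/second: +35 of 50 at 10; pool empty.
Total = 28×10 + 25×15 + 24×20 + 22×50 + 21×40 + 16×20 + 10×35 = 3745.

3745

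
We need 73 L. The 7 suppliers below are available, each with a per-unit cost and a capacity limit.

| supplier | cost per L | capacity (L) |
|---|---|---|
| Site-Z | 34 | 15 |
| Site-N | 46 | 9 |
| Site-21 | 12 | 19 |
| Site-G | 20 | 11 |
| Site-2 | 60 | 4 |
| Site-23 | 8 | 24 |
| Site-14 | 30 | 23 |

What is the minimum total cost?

Use suppliers in increasing cost order.
Site-23 at 8: take all 24 L — 49 still needed.
Site-21 (12): use full 19 — 30 L to go.
Site-G at 20: take all 11 L — 19 still needed.
Site-14 at 30: take 19 of its 23 — requirement met.
Site-Z, Site-N, Site-2: unused.
Cost = 24×8 + 19×12 + 11×20 + 19×30 = 1210.

1210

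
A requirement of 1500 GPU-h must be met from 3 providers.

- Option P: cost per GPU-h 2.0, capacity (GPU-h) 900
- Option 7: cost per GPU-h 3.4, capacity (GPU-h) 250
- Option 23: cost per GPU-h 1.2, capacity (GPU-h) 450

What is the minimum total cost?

2850

Cheapest first:
Option 23 at 1.2: take all 450 GPU-h — 1050 still needed.
Option P at 2.0: take all 900 GPU-h — 150 still needed.
Option 7 (3.4): take the remaining 150 — done.
Cost = 450×1.2 + 900×2.0 + 150×3.4 = 2850.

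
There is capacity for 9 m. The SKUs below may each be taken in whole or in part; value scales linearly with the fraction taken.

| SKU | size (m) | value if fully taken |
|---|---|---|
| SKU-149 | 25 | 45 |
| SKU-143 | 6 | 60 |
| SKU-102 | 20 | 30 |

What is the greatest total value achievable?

Best value per unit of size first: SKU-143 60/6≈10, SKU-149 45/25≈1.8, SKU-102 30/20≈1.5.
SKU-143: take in full, 6 m for value 60 — 3 left.
Only 3 m remain; take 3/25 of SKU-149 for value 45×3/25 = 5.4.
Total value = 65.4.

65.4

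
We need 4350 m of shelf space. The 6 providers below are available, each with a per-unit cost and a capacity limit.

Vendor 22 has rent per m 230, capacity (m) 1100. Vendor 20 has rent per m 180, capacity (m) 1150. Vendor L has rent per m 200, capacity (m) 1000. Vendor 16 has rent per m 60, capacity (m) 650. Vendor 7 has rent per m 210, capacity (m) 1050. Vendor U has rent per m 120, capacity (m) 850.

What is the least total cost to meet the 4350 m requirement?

Fill from the cheapest provider first.
Vendor 16 at 60: take all 650 m ; 3700 still needed.
Vendor U (120): use full 850 ; 2850 m to go.
Vendor 20 (180): use full 1150 ; 1700 m to go.
Vendor L (200): use full 1000 ; 700 m to go.
Take 700 from Vendor 7 at 210 to finish.
Vendor 22: unused.
Cost = 650×60 + 850×120 + 1150×180 + 1000×200 + 700×210 = 695000.

695000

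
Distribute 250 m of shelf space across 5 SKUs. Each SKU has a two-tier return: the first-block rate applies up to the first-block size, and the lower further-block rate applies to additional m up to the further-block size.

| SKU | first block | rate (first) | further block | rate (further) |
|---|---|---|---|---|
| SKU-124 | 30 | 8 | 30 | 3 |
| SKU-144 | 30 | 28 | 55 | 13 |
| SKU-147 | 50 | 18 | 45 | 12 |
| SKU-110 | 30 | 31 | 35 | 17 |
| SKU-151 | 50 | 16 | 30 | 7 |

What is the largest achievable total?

Rank every tier by rate: SKU-110/tier1 31 > SKU-144/tier1 28 > SKU-147/tier1 18 > SKU-110/tier2 17 > SKU-151/tier1 16 > SKU-144/tier2 13 > SKU-147/tier2 12 > SKU-124/tier1 8 > SKU-151/tier2 7 > SKU-124/tier2 3.
SKU-110 tier1 at 31: fill all 30 ; 220 left.
SKU-144 tier1 at 28: fill all 30 ; 190 left.
SKU-147 tier1 at 18: fill all 50 ; 140 left.
Fill SKU-110 tier2 block (35 at 17) ; 105 left.
Fill SKU-151 tier1 block (50 at 16) ; 55 left.
SKU-144/tier2 (13): +55 ; 0 left.
Total = 31×30 + 28×30 + 18×50 + 17×35 + 16×50 + 13×55 = 4780.

4780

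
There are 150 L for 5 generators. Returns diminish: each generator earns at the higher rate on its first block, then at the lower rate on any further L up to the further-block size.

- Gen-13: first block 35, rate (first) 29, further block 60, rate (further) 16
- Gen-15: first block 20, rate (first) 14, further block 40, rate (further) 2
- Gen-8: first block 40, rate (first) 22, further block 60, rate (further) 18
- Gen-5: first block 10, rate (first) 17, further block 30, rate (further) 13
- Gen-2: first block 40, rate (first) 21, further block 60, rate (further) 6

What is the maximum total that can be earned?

Order all 10 blocks by rate: Gen-13/T1 29 > Gen-8/T1 22 > Gen-2/T1 21 > Gen-8/T2 18 > Gen-5/T1 17 > Gen-13/T2 16 > Gen-15/T1 14 > Gen-5/T2 13 > Gen-2/T2 6 > Gen-15/T2 2.
Fill Gen-13 T1 block (35 at 29) → 115 left.
Gen-8 T1 at 22: fill all 40 → 75 left.
Fill Gen-2 T1 block (40 at 21) → 35 left.
Gen-8/T2: +35 of 60 at 18; pool empty.
Total = 29×35 + 22×40 + 21×40 + 18×35 = 3365.

3365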